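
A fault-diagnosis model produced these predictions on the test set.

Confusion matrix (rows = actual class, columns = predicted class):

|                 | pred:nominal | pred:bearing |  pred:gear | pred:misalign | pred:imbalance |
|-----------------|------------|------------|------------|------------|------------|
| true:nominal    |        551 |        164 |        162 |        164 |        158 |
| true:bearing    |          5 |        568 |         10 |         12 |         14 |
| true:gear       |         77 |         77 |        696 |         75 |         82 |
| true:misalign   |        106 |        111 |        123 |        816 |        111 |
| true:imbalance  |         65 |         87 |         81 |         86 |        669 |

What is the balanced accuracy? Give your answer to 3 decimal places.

0.681

Balanced accuracy = mean of per-class recall.
  nominal: recall = 551/1199 = 0.4595
  bearing: recall = 568/609 = 0.9327
  gear: recall = 696/1007 = 0.6912
  misalign: recall = 816/1267 = 0.6440
  imbalance: recall = 669/988 = 0.6771
Mean = (0.4595 + 0.9327 + 0.6912 + 0.6440 + 0.6771) / 5 = 0.681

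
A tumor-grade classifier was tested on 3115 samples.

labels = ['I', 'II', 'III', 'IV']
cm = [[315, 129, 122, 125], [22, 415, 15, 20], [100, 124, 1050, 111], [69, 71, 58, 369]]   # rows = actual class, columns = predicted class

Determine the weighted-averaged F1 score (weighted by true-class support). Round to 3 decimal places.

Per-class F1 score (2·TP/(2·TP+FP+FN)):
  I: TP=315, FP=22+100+69=191, FN=129+122+125=376 → 630/1197 = 0.5263
  II: TP=415, FP=129+124+71=324, FN=22+15+20=57 → 830/1211 = 0.6854
  III: TP=1050, FP=122+15+58=195, FN=100+124+111=335 → 2100/2630 = 0.7985
  IV: TP=369, FP=125+20+111=256, FN=69+71+58=198 → 738/1192 = 0.6191
Weighted-F1 score = Σ (supportᵢ/N)·F1 scoreᵢ with N=3115: (691/3115)·0.5263 + (472/3115)·0.6854 + (1385/3115)·0.7985 + (567/3115)·0.6191 = 0.688

0.688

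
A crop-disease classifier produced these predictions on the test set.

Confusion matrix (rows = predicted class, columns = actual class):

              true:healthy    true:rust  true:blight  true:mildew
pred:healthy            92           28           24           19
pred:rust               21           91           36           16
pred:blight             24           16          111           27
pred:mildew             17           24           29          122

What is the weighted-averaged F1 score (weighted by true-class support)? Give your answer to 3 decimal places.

Per-class F1 score (2·TP/(2·TP+FP+FN)):
  healthy: TP=92, FP=28+24+19=71, FN=21+24+17=62 → 184/317 = 0.5804
  rust: TP=91, FP=21+36+16=73, FN=28+16+24=68 → 182/323 = 0.5635
  blight: TP=111, FP=24+16+27=67, FN=24+36+29=89 → 222/378 = 0.5873
  mildew: TP=122, FP=17+24+29=70, FN=19+16+27=62 → 244/376 = 0.6489
Weighted-F1 score = Σ (supportᵢ/N)·F1 scoreᵢ with N=697: (154/697)·0.5804 + (159/697)·0.5635 + (200/697)·0.5873 + (184/697)·0.6489 = 0.597

0.597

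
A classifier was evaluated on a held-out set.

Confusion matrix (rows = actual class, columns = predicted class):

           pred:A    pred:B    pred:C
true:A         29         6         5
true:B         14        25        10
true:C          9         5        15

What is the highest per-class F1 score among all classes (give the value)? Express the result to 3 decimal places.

Per-class F1 score (2·TP/(2·TP+FP+FN)):
  A: TP=29, FP=14+9=23, FN=6+5=11 → 58/92 = 0.6304
  B: TP=25, FP=6+5=11, FN=14+10=24 → 50/85 = 0.5882
  C: TP=15, FP=5+10=15, FN=9+5=14 → 30/59 = 0.5085
Highest is class 'A' with F1 score = 0.630.

0.630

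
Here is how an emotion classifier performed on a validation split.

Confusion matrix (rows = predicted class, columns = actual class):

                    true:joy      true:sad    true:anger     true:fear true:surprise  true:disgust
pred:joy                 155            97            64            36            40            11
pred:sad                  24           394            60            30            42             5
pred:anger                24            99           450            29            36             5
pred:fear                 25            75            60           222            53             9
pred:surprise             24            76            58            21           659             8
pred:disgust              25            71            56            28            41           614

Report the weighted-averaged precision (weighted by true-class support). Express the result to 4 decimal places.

0.6837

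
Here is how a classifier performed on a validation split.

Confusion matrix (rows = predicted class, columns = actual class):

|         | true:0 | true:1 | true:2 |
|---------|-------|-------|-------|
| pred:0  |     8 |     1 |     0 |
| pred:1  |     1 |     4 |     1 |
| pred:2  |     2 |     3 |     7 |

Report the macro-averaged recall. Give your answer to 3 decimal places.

Per-class recall (TP/(TP+FN)):
  0: TP=8, FN=1+2=3 → 8/11 = 0.7273
  1: TP=4, FN=1+3=4 → 4/8 = 0.5000
  2: TP=7, FN=0+1=1 → 7/8 = 0.8750
Macro-recall = mean = (0.7273 + 0.5000 + 0.8750) / 3 = 0.701

0.701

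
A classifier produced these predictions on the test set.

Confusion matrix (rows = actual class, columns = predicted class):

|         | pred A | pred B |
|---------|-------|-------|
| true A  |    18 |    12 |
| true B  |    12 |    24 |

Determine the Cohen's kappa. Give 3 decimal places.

0.267

Observed agreement pₒ = trace/N = 42/66 = 0.6364
Expected agreement pₑ = Σ (rowᵢ·colᵢ)/N² = (30·30 + 36·36)/66² = 0.5041
κ = (pₒ − pₑ)/(1 − pₑ) = (0.6364 − 0.5041)/(1 − 0.5041) = 0.267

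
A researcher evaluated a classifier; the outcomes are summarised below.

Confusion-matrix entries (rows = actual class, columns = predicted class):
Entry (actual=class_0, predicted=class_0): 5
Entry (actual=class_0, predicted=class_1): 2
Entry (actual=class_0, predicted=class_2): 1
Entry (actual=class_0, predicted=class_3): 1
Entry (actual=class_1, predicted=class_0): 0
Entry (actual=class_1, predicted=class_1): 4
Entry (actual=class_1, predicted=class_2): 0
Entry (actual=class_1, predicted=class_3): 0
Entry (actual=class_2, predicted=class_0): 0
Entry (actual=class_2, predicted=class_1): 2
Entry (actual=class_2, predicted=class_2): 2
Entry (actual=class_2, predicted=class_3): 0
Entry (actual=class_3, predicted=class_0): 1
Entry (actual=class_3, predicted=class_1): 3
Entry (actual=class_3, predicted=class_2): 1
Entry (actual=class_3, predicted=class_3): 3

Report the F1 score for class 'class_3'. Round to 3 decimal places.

Take TP from the diagonal, FP from the rest of the 'class_3' prediction marginal, FN from the rest of the 'class_3' actual marginal.
F1 score = 2·TP/(2·TP+FP+FN).
class_3: TP=3, FP=1+0+0=1, FN=1+3+1=5 → 6/12 = 0.5000

0.500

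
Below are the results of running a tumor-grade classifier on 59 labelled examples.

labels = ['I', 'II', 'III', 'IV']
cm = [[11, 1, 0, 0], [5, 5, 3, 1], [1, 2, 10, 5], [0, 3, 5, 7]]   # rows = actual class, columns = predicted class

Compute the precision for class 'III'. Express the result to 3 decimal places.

0.556

One-vs-rest for 'III': TP = diagonal; FP = other classes predicted 'III'; FN = 'III' predicted as other.
precision = TP/(TP+FP).
III: TP=10, FP=0+3+5=8 → 10/18 = 0.5556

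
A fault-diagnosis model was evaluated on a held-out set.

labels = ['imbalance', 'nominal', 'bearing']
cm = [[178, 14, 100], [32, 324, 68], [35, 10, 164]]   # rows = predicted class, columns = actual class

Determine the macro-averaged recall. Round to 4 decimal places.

Per-class recall (TP/(TP+FN)):
  imbalance: TP=178, FN=32+35=67 → 178/245 = 0.72653
  nominal: TP=324, FN=14+10=24 → 324/348 = 0.93103
  bearing: TP=164, FN=100+68=168 → 164/332 = 0.49398
Macro-recall = mean = (0.72653 + 0.93103 + 0.49398) / 3 = 0.7172

0.7172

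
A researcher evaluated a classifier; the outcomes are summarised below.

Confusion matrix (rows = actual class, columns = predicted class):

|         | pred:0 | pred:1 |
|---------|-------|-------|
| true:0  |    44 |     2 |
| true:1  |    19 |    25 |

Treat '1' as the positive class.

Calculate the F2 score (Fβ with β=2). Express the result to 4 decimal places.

Fβ = (1+β²)·TP / ((1+β²)·TP + β²·FN + FP), with β²=4
= 5·25 / (5·25 + 4·19 + 2) = 0.6158

0.6158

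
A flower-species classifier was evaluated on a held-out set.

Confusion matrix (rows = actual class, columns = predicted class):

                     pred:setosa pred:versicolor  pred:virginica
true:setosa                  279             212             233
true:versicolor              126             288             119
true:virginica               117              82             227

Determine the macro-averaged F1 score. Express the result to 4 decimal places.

Per-class F1 score (2·TP/(2·TP+FP+FN)):
  setosa: TP=279, FP=126+117=243, FN=212+233=445 → 558/1246 = 0.44783
  versicolor: TP=288, FP=212+82=294, FN=126+119=245 → 576/1115 = 0.51659
  virginica: TP=227, FP=233+119=352, FN=117+82=199 → 454/1005 = 0.45174
Macro-F1 score = mean = (0.44783 + 0.51659 + 0.45174) / 3 = 0.4721

0.4721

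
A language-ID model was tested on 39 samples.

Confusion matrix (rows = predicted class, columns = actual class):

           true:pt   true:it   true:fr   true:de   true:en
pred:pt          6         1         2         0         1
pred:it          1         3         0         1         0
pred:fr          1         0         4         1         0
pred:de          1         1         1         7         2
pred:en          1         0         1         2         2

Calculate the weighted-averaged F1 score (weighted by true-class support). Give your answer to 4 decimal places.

0.5663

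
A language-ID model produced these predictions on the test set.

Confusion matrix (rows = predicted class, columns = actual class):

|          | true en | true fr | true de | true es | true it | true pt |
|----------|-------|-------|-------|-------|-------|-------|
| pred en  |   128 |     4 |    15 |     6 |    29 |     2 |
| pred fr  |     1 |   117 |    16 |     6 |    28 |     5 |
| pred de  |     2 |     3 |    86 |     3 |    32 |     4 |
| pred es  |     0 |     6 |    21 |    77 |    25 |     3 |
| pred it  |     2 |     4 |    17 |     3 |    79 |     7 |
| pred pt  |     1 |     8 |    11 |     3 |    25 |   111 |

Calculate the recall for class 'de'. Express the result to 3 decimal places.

0.518

Take TP from the diagonal, FP from the rest of the 'de' prediction marginal, FN from the rest of the 'de' actual marginal.
recall = TP/(TP+FN).
de: TP=86, FN=15+16+21+17+11=80 → 86/166 = 0.5181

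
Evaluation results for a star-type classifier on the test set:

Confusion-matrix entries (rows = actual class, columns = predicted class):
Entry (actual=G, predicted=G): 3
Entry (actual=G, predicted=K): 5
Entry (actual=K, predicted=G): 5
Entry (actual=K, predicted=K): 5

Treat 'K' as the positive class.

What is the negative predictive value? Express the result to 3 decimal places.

NPV = TN/(TN+FN) = 3/(3+5) = 0.375

0.375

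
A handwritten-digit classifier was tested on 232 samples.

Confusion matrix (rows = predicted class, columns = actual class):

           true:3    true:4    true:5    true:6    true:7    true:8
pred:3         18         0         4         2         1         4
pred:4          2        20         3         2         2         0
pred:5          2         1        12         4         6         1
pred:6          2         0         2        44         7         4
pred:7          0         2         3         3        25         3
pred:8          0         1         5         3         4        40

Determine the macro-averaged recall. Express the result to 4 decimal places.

0.6801

Per-class recall (TP/(TP+FN)):
  3: TP=18, FN=2+2+2+0+0=6 → 18/24 = 0.75000
  4: TP=20, FN=0+1+0+2+1=4 → 20/24 = 0.83333
  5: TP=12, FN=4+3+2+3+5=17 → 12/29 = 0.41379
  6: TP=44, FN=2+2+4+3+3=14 → 44/58 = 0.75862
  7: TP=25, FN=1+2+6+7+4=20 → 25/45 = 0.55556
  8: TP=40, FN=4+0+1+4+3=12 → 40/52 = 0.76923
Macro-recall = mean = (0.75000 + 0.83333 + 0.41379 + 0.75862 + 0.55556 + 0.76923) / 6 = 0.6801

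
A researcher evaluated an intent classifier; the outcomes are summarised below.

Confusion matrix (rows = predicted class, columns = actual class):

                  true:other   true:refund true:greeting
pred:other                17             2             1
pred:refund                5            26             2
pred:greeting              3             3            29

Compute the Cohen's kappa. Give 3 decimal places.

0.724

Observed agreement pₒ = trace/N = 72/88 = 0.8182
Expected agreement pₑ = Σ (rowᵢ·colᵢ)/N² = (25·20 + 31·33 + 32·35)/88² = 0.3413
κ = (pₒ − pₑ)/(1 − pₑ) = (0.8182 − 0.3413)/(1 − 0.3413) = 0.724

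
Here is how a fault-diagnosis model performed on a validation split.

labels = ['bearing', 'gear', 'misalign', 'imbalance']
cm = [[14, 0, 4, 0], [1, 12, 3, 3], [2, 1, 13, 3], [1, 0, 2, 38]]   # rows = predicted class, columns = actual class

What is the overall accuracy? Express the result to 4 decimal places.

0.7938

Accuracy = trace / total = (14+12+13+38=77) / 97 = 77/97 = 0.7938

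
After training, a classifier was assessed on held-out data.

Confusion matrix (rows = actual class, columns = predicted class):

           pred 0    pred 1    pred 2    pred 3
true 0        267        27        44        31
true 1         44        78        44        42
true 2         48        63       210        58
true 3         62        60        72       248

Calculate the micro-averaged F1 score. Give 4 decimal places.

0.5744

Micro-averaging pools counts across classes: ΣTP=803, ΣFP=595, ΣFN=595.
Micro-F1 score = 2·TP/(2·TP+FP+FN) on pooled counts = 0.5744 (equals overall accuracy in single-label multiclass).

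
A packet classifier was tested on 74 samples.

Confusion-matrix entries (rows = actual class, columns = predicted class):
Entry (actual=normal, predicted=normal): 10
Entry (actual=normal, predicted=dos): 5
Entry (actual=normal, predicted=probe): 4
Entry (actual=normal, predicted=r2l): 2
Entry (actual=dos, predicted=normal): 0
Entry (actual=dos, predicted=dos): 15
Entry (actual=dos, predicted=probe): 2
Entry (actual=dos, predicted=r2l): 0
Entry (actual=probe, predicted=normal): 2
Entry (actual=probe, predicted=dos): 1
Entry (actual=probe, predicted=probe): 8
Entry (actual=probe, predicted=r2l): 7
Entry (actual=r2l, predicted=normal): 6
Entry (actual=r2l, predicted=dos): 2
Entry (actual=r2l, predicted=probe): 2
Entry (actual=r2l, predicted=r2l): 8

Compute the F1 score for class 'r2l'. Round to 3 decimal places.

0.457

Treat 'r2l' as positive and all other classes as negative.
F1 score = 2·TP/(2·TP+FP+FN).
r2l: TP=8, FP=2+0+7=9, FN=6+2+2=10 → 16/35 = 0.4571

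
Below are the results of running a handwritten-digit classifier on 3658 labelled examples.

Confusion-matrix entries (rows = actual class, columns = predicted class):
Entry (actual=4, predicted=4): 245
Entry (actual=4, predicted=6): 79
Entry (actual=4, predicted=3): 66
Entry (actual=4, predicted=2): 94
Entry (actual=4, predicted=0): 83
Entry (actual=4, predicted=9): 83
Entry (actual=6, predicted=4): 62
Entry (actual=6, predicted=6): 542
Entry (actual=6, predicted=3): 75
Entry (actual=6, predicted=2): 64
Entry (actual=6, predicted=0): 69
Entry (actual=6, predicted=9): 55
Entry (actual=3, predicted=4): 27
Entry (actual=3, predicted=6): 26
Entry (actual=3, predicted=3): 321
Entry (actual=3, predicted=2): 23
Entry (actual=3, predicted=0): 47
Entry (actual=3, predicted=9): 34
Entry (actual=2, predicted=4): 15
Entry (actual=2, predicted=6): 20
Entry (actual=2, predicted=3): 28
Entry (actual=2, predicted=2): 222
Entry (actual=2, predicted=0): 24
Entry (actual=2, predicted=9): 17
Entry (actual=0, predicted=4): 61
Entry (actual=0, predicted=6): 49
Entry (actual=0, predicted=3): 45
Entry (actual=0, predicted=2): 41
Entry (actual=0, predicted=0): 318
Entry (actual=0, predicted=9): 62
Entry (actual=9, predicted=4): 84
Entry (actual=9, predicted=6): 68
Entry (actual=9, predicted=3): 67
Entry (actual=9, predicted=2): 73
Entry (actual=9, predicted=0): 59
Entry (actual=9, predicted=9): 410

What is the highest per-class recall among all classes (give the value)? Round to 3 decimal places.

0.681

Per-class recall (TP/(TP+FN)):
  4: TP=245, FN=79+66+94+83+83=405 → 245/650 = 0.3769
  6: TP=542, FN=62+75+64+69+55=325 → 542/867 = 0.6251
  3: TP=321, FN=27+26+23+47+34=157 → 321/478 = 0.6715
  2: TP=222, FN=15+20+28+24+17=104 → 222/326 = 0.6810
  0: TP=318, FN=61+49+45+41+62=258 → 318/576 = 0.5521
  9: TP=410, FN=84+68+67+73+59=351 → 410/761 = 0.5388
Highest is class '2' with recall = 0.681.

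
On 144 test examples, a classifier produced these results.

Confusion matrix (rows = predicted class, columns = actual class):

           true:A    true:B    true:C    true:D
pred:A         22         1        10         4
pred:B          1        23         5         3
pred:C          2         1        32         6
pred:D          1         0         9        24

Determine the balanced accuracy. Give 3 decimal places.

0.747

Balanced accuracy = mean of per-class recall.
  A: recall = 22/26 = 0.8462
  B: recall = 23/25 = 0.9200
  C: recall = 32/56 = 0.5714
  D: recall = 24/37 = 0.6486
Mean = (0.8462 + 0.9200 + 0.5714 + 0.6486) / 4 = 0.747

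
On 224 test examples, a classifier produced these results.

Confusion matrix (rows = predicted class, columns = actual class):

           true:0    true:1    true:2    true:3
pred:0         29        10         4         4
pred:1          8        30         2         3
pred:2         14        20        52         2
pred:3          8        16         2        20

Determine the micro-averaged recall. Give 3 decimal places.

Micro-averaging pools counts across classes: ΣTP=131, ΣFP=93, ΣFN=93.
Micro-recall = TP/(TP+FN) on pooled counts = 0.585 (equals overall accuracy in single-label multiclass).

0.585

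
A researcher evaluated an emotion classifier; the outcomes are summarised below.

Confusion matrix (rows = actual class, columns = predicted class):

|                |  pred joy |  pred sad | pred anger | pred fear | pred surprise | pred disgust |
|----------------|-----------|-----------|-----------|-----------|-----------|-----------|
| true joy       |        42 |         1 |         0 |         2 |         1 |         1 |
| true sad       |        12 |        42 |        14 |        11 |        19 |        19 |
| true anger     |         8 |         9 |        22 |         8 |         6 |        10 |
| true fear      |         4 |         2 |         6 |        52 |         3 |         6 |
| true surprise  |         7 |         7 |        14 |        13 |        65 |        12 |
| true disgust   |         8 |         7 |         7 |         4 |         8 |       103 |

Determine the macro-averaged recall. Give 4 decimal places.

0.6028

Per-class recall (TP/(TP+FN)):
  joy: TP=42, FN=1+0+2+1+1=5 → 42/47 = 0.89362
  sad: TP=42, FN=12+14+11+19+19=75 → 42/117 = 0.35897
  anger: TP=22, FN=8+9+8+6+10=41 → 22/63 = 0.34921
  fear: TP=52, FN=4+2+6+3+6=21 → 52/73 = 0.71233
  surprise: TP=65, FN=7+7+14+13+12=53 → 65/118 = 0.55085
  disgust: TP=103, FN=8+7+7+4+8=34 → 103/137 = 0.75182
Macro-recall = mean = (0.89362 + 0.35897 + 0.34921 + 0.71233 + 0.55085 + 0.75182) / 6 = 0.6028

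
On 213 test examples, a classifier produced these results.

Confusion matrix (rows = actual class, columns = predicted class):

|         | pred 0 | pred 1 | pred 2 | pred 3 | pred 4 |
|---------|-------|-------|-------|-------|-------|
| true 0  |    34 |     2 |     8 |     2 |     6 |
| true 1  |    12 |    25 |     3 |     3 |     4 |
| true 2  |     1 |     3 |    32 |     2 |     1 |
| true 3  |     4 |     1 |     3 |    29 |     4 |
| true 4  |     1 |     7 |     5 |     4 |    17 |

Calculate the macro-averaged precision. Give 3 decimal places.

0.639

Per-class precision (TP/(TP+FP)):
  0: TP=34, FP=12+1+4+1=18 → 34/52 = 0.6538
  1: TP=25, FP=2+3+1+7=13 → 25/38 = 0.6579
  2: TP=32, FP=8+3+3+5=19 → 32/51 = 0.6275
  3: TP=29, FP=2+3+2+4=11 → 29/40 = 0.7250
  4: TP=17, FP=6+4+1+4=15 → 17/32 = 0.5313
Macro-precision = mean = (0.6538 + 0.6579 + 0.6275 + 0.7250 + 0.5313) / 5 = 0.639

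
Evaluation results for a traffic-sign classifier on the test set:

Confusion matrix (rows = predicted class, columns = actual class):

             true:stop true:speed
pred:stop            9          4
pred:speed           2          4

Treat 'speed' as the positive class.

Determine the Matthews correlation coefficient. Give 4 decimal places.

0.3380

MCC = (TP·TN − FP·FN) / √((TP+FP)(TP+FN)(TN+FP)(TN+FN))
Numerator = 4·9 − 2·4 = 28
Denominator = √(6·8·11·13) = √6864 = 82.8493
MCC = 28 / 82.8493 = 0.3380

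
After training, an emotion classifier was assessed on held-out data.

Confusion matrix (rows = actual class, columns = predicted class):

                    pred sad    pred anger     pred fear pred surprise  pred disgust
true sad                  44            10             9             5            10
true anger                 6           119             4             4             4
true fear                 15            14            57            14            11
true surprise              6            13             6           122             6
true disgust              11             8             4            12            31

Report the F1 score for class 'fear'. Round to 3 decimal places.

0.597

Treat 'fear' as positive and all other classes as negative.
F1 score = 2·TP/(2·TP+FP+FN).
fear: TP=57, FP=9+4+6+4=23, FN=15+14+14+11=54 → 114/191 = 0.5969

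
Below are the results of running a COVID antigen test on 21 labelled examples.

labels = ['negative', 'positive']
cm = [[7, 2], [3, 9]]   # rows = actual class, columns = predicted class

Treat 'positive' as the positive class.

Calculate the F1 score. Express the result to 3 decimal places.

0.783

Precision = TP/(TP+FP) = 9/11 = 0.8182
Recall = TP/(TP+FN) = 9/12 = 0.7500
F1 = 2·TP/(2·TP+FP+FN) = 18/23 = 0.783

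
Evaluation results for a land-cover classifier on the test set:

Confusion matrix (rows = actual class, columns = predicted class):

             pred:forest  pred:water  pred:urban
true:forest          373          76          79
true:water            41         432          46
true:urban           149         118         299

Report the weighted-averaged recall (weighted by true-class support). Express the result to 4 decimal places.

Per-class recall (TP/(TP+FN)):
  forest: TP=373, FN=76+79=155 → 373/528 = 0.70644
  water: TP=432, FN=41+46=87 → 432/519 = 0.83237
  urban: TP=299, FN=149+118=267 → 299/566 = 0.52827
Weighted-recall = Σ (supportᵢ/N)·recallᵢ with N=1613: (528/1613)·0.70644 + (519/1613)·0.83237 + (566/1613)·0.52827 = 0.6844

0.6844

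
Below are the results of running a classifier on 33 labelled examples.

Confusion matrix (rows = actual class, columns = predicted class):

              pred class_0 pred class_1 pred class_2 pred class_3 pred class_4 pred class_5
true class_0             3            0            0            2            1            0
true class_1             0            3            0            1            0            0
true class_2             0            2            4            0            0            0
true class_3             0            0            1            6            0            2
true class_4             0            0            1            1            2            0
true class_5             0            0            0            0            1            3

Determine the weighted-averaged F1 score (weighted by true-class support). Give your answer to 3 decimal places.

Per-class F1 score (2·TP/(2·TP+FP+FN)):
  class_0: TP=3, FP=0+0+0+0+0=0, FN=0+0+2+1+0=3 → 6/9 = 0.6667
  class_1: TP=3, FP=0+2+0+0+0=2, FN=0+0+1+0+0=1 → 6/9 = 0.6667
  class_2: TP=4, FP=0+0+1+1+0=2, FN=0+2+0+0+0=2 → 8/12 = 0.6667
  class_3: TP=6, FP=2+1+0+1+0=4, FN=0+0+1+0+2=3 → 12/19 = 0.6316
  class_4: TP=2, FP=1+0+0+0+1=2, FN=0+0+1+1+0=2 → 4/8 = 0.5000
  class_5: TP=3, FP=0+0+0+2+0=2, FN=0+0+0+0+1=1 → 6/9 = 0.6667
Weighted-F1 score = Σ (supportᵢ/N)·F1 scoreᵢ with N=33: (6/33)·0.6667 + (4/33)·0.6667 + (6/33)·0.6667 + (9/33)·0.6316 + (4/33)·0.5000 + (4/33)·0.6667 = 0.637

0.637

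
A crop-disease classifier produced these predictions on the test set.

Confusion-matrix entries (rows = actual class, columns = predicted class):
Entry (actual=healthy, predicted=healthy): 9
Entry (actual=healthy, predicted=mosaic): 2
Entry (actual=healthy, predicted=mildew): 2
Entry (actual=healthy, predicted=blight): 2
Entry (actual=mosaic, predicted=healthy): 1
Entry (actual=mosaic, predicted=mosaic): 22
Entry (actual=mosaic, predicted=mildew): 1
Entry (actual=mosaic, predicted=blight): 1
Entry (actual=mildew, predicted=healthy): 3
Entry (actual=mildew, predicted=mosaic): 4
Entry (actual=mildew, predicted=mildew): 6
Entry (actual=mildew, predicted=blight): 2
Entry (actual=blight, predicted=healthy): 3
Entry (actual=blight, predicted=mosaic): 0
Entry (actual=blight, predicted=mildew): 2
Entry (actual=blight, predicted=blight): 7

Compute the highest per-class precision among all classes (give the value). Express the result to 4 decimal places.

0.7857

Per-class precision (TP/(TP+FP)):
  healthy: TP=9, FP=1+3+3=7 → 9/16 = 0.56250
  mosaic: TP=22, FP=2+4+0=6 → 22/28 = 0.78571
  mildew: TP=6, FP=2+1+2=5 → 6/11 = 0.54545
  blight: TP=7, FP=2+1+2=5 → 7/12 = 0.58333
Highest is class 'mosaic' with precision = 0.7857.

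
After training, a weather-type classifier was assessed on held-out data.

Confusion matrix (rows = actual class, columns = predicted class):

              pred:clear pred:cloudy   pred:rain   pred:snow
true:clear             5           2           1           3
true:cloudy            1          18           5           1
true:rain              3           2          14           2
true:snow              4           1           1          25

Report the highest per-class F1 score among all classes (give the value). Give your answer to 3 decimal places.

0.806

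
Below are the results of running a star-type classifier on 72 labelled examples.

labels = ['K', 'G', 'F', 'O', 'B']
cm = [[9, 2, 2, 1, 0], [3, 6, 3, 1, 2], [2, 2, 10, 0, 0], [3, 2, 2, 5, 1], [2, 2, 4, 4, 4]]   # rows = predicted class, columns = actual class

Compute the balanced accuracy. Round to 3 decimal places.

Balanced accuracy = mean of per-class recall.
  K: recall = 9/19 = 0.4737
  G: recall = 6/14 = 0.4286
  F: recall = 10/21 = 0.4762
  O: recall = 5/11 = 0.4545
  B: recall = 4/7 = 0.5714
Mean = (0.4737 + 0.4286 + 0.4762 + 0.4545 + 0.5714) / 5 = 0.481

0.481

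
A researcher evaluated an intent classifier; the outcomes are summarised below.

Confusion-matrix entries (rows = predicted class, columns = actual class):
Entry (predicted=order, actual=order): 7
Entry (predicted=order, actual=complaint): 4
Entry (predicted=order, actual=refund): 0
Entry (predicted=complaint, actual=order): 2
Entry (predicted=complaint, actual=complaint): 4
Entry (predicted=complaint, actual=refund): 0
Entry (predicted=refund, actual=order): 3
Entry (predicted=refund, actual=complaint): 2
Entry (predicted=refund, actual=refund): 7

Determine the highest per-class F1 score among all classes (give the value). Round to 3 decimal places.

0.737

Per-class F1 score (2·TP/(2·TP+FP+FN)):
  order: TP=7, FP=4+0=4, FN=2+3=5 → 14/23 = 0.6087
  complaint: TP=4, FP=2+0=2, FN=4+2=6 → 8/16 = 0.5000
  refund: TP=7, FP=3+2=5, FN=0+0=0 → 14/19 = 0.7368
Highest is class 'refund' with F1 score = 0.737.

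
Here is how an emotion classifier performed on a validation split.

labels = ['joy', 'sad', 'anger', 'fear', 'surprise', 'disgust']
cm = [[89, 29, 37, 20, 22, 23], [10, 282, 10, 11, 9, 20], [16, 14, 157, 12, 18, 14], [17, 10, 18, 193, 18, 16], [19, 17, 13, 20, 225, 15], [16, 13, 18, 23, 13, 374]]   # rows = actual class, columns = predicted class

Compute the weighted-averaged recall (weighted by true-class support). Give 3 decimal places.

0.721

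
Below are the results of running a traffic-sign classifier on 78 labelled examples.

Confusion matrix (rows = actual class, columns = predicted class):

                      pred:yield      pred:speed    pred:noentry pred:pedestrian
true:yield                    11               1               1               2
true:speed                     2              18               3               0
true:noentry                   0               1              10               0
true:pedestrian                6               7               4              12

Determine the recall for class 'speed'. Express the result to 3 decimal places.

0.783

Treat 'speed' as positive and all other classes as negative.
recall = TP/(TP+FN).
speed: TP=18, FN=2+3+0=5 → 18/23 = 0.7826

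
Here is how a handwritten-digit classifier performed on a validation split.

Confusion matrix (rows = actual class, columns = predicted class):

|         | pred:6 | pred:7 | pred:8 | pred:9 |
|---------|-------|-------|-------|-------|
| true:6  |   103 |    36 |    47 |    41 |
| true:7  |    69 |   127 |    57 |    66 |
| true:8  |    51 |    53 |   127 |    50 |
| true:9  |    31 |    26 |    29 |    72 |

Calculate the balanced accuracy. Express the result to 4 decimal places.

0.4399

Balanced accuracy = mean of per-class recall.
  6: recall = 103/227 = 0.45374
  7: recall = 127/319 = 0.39812
  8: recall = 127/281 = 0.45196
  9: recall = 72/158 = 0.45570
Mean = (0.45374 + 0.39812 + 0.45196 + 0.45570) / 4 = 0.4399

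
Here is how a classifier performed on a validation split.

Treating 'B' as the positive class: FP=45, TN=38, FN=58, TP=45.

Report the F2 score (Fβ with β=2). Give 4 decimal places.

Fβ = (1+β²)·TP / ((1+β²)·TP + β²·FN + FP), with β²=4
= 5·45 / (5·45 + 4·58 + 45) = 0.4482

0.4482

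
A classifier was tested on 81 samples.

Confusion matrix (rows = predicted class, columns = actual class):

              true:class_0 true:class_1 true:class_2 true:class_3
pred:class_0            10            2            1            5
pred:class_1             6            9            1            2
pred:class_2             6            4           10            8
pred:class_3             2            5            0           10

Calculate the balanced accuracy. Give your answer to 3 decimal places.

Balanced accuracy = mean of per-class recall.
  class_0: recall = 10/24 = 0.4167
  class_1: recall = 9/20 = 0.4500
  class_2: recall = 10/12 = 0.8333
  class_3: recall = 10/25 = 0.4000
Mean = (0.4167 + 0.4500 + 0.8333 + 0.4000) / 4 = 0.525

0.525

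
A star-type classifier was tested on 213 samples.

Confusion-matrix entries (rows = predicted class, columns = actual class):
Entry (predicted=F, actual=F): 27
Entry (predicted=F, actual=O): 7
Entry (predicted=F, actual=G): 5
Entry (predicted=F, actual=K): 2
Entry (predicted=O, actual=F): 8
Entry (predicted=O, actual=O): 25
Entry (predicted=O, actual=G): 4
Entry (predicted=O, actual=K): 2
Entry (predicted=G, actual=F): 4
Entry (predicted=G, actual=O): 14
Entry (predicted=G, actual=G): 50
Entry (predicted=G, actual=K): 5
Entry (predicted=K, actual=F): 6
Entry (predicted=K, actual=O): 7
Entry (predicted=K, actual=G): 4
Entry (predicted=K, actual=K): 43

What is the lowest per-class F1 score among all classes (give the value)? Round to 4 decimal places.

0.5435

Per-class F1 score (2·TP/(2·TP+FP+FN)):
  F: TP=27, FP=7+5+2=14, FN=8+4+6=18 → 54/86 = 0.62791
  O: TP=25, FP=8+4+2=14, FN=7+14+7=28 → 50/92 = 0.54348
  G: TP=50, FP=4+14+5=23, FN=5+4+4=13 → 100/136 = 0.73529
  K: TP=43, FP=6+7+4=17, FN=2+2+5=9 → 86/112 = 0.76786
Lowest is class 'O' with F1 score = 0.5435.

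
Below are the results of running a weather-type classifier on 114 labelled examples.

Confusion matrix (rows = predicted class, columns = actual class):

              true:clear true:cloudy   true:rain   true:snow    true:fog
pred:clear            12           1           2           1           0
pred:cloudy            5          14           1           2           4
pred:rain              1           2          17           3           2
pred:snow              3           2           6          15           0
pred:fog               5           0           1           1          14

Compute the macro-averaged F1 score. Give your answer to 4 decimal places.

0.6311

Per-class F1 score (2·TP/(2·TP+FP+FN)):
  clear: TP=12, FP=1+2+1+0=4, FN=5+1+3+5=14 → 24/42 = 0.57143
  cloudy: TP=14, FP=5+1+2+4=12, FN=1+2+2+0=5 → 28/45 = 0.62222
  rain: TP=17, FP=1+2+3+2=8, FN=2+1+6+1=10 → 34/52 = 0.65385
  snow: TP=15, FP=3+2+6+0=11, FN=1+2+3+1=7 → 30/48 = 0.62500
  fog: TP=14, FP=5+0+1+1=7, FN=0+4+2+0=6 → 28/41 = 0.68293
Macro-F1 score = mean = (0.57143 + 0.62222 + 0.65385 + 0.62500 + 0.68293) / 5 = 0.6311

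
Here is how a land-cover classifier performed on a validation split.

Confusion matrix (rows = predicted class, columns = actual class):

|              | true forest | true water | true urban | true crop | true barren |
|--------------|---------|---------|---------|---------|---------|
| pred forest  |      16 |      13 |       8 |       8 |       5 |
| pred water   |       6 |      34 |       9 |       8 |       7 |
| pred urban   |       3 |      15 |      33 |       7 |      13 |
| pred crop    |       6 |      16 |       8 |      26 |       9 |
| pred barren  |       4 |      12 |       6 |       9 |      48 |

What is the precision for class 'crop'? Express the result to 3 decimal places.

One-vs-rest for 'crop': TP = diagonal; FP = other classes predicted 'crop'; FN = 'crop' predicted as other.
precision = TP/(TP+FP).
crop: TP=26, FP=6+16+8+9=39 → 26/65 = 0.4000

0.400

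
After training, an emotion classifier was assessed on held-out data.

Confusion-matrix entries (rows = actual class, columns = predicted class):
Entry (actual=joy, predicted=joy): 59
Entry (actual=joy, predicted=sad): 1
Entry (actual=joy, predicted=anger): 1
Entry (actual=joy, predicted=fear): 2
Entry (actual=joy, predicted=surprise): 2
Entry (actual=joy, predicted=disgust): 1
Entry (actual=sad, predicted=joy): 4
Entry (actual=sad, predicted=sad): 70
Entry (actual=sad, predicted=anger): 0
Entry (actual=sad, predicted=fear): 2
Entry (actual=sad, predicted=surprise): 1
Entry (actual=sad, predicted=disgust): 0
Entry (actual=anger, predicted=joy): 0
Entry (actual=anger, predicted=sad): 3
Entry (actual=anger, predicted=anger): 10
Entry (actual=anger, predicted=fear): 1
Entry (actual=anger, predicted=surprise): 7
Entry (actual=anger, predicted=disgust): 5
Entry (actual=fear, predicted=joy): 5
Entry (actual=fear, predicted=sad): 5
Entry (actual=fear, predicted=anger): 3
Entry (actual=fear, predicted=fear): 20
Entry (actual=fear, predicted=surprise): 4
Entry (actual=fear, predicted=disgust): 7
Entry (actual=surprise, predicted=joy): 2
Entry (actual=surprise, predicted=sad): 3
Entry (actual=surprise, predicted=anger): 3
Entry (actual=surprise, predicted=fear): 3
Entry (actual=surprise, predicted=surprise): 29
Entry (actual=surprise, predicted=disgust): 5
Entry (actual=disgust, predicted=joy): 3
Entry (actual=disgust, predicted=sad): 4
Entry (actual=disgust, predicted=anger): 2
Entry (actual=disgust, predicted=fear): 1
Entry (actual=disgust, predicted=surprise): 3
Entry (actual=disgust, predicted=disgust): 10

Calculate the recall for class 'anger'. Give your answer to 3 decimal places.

0.385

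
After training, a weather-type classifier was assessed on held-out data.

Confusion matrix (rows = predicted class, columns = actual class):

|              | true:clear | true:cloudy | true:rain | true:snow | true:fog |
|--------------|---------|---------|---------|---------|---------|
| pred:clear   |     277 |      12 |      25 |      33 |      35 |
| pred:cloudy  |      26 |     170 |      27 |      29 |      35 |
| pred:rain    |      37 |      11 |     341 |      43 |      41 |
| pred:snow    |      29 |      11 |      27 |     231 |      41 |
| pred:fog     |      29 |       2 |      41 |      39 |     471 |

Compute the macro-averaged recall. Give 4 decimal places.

0.7266

Per-class recall (TP/(TP+FN)):
  clear: TP=277, FN=26+37+29+29=121 → 277/398 = 0.69598
  cloudy: TP=170, FN=12+11+11+2=36 → 170/206 = 0.82524
  rain: TP=341, FN=25+27+27+41=120 → 341/461 = 0.73970
  snow: TP=231, FN=33+29+43+39=144 → 231/375 = 0.61600
  fog: TP=471, FN=35+35+41+41=152 → 471/623 = 0.75602
Macro-recall = mean = (0.69598 + 0.82524 + 0.73970 + 0.61600 + 0.75602) / 5 = 0.7266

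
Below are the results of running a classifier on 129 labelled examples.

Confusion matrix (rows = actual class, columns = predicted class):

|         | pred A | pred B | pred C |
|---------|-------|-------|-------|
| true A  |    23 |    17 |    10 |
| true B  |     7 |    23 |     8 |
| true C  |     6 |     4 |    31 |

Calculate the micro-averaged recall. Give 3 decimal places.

Micro-averaging pools counts across classes: ΣTP=77, ΣFP=52, ΣFN=52.
Micro-recall = TP/(TP+FN) on pooled counts = 0.597 (equals overall accuracy in single-label multiclass).

0.597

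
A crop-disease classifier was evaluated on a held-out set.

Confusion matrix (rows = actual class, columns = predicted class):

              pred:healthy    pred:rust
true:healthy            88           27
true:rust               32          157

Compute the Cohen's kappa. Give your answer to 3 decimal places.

Observed agreement pₒ = trace/N = 245/304 = 0.8059
Expected agreement pₑ = Σ (rowᵢ·colᵢ)/N² = (115·120 + 189·184)/304² = 0.5256
κ = (pₒ − pₑ)/(1 − pₑ) = (0.8059 − 0.5256)/(1 − 0.5256) = 0.591

0.591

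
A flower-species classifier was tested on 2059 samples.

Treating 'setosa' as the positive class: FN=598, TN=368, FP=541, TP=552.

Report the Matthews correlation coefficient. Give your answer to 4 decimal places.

-0.1146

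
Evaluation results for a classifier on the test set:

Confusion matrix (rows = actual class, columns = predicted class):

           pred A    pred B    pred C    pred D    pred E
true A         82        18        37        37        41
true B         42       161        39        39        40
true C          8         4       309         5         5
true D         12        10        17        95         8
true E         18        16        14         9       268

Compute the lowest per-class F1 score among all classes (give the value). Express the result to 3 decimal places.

0.435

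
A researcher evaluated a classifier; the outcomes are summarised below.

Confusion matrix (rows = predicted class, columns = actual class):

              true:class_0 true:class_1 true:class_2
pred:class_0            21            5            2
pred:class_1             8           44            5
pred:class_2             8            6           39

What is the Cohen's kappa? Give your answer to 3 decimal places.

0.623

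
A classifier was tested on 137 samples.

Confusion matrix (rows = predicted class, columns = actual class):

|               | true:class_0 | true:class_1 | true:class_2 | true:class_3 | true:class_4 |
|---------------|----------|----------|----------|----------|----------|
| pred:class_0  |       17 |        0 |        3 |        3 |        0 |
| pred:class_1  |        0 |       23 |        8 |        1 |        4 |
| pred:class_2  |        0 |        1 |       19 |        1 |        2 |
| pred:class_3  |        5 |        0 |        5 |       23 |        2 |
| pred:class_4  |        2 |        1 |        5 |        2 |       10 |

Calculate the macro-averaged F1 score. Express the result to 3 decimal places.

Per-class F1 score (2·TP/(2·TP+FP+FN)):
  class_0: TP=17, FP=0+3+3+0=6, FN=0+0+5+2=7 → 34/47 = 0.7234
  class_1: TP=23, FP=0+8+1+4=13, FN=0+1+0+1=2 → 46/61 = 0.7541
  class_2: TP=19, FP=0+1+1+2=4, FN=3+8+5+5=21 → 38/63 = 0.6032
  class_3: TP=23, FP=5+0+5+2=12, FN=3+1+1+2=7 → 46/65 = 0.7077
  class_4: TP=10, FP=2+1+5+2=10, FN=0+4+2+2=8 → 20/38 = 0.5263
Macro-F1 score = mean = (0.7234 + 0.7541 + 0.6032 + 0.7077 + 0.5263) / 5 = 0.663

0.663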